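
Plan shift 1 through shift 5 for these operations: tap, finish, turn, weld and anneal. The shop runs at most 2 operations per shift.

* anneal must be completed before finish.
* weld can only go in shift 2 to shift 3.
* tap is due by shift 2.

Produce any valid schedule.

finish=shift 2; tap=shift 1; anneal=shift 1; turn=shift 3; weld=shift 2

Checking: anneal(shift 1) before finish(shift 2); tap=shift 1 in [shift 1,shift 2]; weld=shift 2 in [shift 2,shift 3]; max 2 per shift (cap 2).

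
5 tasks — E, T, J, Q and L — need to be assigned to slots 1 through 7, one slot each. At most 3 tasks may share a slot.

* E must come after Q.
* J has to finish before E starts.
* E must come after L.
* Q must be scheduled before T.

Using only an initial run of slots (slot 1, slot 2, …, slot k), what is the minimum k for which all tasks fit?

2

The precedence chain requires at least 2 distinct slots.
With at most 3 per slot and 5 tasks, at least 2 slots are needed.
2 works (last occupied slot: 2): for example L in 1; T in 2; Q in 1; J in 1; E in 2.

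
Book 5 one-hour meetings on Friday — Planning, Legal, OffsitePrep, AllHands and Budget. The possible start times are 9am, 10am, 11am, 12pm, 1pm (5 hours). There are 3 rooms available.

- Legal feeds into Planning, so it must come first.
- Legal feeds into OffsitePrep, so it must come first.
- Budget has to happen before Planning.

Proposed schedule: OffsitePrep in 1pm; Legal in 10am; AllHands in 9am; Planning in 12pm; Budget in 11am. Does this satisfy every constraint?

There are 3 rooms available — holds.
Legal feeds into Planning, so it must come first — holds.
Legal feeds into OffsitePrep, so it must come first — holds.
Budget has to happen before Planning — holds.

Yes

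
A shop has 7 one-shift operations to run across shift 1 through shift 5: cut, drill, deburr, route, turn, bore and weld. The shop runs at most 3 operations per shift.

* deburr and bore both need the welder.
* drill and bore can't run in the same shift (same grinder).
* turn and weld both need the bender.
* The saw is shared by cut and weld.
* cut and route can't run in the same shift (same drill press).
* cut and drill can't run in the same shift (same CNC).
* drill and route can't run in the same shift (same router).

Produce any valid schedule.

weld=shift 2, deburr=shift 1, turn=shift 1, bore=shift 3, drill=shift 2, cut=shift 1, route=shift 3

Checking: deburr(shift 1) != bore(shift 3); drill(shift 2) != route(shift 3); cut(shift 1) != route(shift 3); cut(shift 1) != drill(shift 2); drill(shift 2) != bore(shift 3); cut(shift 1) != weld(shift 2); turn(shift 1) != weld(shift 2); max 3 per shift (cap 3).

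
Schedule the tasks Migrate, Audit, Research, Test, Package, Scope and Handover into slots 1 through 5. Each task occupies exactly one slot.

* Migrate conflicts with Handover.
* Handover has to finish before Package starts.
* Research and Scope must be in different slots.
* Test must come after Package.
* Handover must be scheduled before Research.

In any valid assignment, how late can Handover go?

3

Downstream work caps Handover at 3.
Handover at 3 is achievable: Migrate=1; Handover=3; Package=4; Audit=1; Research=4; Test=5; Scope=1.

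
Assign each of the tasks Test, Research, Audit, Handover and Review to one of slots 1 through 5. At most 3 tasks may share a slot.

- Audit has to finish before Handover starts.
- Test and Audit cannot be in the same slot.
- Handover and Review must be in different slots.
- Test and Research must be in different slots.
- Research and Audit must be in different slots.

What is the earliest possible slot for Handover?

2

Precedence pushes Handover to at least 2.
Handover at 2 is achievable: Review in 1; Handover in 2; Research in 3; Audit in 1; Test in 2.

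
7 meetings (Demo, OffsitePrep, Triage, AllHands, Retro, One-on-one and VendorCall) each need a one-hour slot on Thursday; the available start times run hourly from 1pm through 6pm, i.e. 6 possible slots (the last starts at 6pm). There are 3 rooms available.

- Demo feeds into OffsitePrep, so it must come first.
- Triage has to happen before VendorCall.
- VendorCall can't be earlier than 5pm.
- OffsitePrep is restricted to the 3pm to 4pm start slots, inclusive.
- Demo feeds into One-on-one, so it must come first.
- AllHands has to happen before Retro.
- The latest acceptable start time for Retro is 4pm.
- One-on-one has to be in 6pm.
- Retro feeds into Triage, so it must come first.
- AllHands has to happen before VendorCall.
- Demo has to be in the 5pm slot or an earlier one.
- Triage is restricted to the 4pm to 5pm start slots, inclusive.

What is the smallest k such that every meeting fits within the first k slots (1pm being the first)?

6 slots

The precedence chain requires at least 4 distinct slots.
With at most 3 per slot and 7 meetings, at least 3 slots are needed.
One-on-one can't be placed before 6pm — that is slot 6 counting from 1pm — so the schedule must run through at least 6 slots.
6 works (last occupied slot: 6pm): for example Retro in 2pm; VendorCall in 5pm; One-on-one in 6pm; OffsitePrep in 3pm; Triage in 4pm; AllHands in 1pm; Demo in 1pm.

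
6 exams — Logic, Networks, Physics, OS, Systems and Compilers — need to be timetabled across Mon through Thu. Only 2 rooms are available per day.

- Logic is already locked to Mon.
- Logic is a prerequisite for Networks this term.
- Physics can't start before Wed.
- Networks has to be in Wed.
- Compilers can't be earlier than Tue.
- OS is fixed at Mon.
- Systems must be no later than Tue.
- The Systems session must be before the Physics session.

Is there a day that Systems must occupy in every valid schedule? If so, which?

Systems's own window allows nothing later than Tue.
So Systems is pinned to Tue.

Tue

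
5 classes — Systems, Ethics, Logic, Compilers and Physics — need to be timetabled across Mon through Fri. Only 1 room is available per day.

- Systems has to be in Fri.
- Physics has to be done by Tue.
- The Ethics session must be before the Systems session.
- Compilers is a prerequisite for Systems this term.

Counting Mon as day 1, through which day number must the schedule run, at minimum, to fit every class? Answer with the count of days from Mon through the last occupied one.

The precedence chain requires at least 2 distinct days.
With at most 1 per day and 5 classes, at least 5 days are needed.
Systems can't be placed before Fri — that is day 5 counting from Mon — so the schedule must run through at least 5 days.
5 works (last occupied day: Fri): for example Ethics -> Tue; Compilers -> Wed; Physics -> Mon; Systems -> Fri; Logic -> Thu.

5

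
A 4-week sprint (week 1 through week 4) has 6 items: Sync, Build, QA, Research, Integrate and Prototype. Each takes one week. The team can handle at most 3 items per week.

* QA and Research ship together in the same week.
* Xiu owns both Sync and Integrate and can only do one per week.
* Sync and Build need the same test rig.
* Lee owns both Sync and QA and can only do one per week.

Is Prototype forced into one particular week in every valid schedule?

No

Prototype can be week 1 (e.g. Integrate=week 3; Research=week 2; Build=week 2; Sync=week 1; Prototype=week 1; QA=week 2) or week 2 (e.g. Prototype in week 2, Sync in week 1, Build in week 2, QA in week 3, Integrate in week 2, Research in week 3).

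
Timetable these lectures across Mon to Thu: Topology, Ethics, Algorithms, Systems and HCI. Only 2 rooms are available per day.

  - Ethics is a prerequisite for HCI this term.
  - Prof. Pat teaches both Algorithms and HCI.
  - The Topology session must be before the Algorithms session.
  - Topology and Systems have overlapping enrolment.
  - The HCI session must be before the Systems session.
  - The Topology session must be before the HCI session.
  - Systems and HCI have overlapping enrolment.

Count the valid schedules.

Splitting on Topology: it can be Mon (8), Tue (2). Listing each branch's schedules as (Ethics, Algorithms, Systems, HCI):
Topology=Mon: (Mon,Tue,Thu,Wed) (Mon,Wed,Wed,Tue) (Mon,Wed,Thu,Tue) (Mon,Thu,Wed,Tue) (Mon,Thu,Thu,Tue) (Mon,Thu,Thu,Wed) (Tue,Tue,Thu,Wed) (Tue,Thu,Thu,Wed) — 8.
Topology=Tue: (Mon,Thu,Thu,Wed) (Tue,Thu,Thu,Wed) — 2.
Summing: 8 + 2 = 10.

10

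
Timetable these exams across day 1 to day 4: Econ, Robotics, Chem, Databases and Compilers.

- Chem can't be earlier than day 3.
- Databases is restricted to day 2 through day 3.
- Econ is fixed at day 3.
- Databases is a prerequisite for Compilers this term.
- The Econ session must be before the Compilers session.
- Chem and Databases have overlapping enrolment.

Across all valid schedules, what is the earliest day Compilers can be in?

Precedence pushes Compilers to at least day 4.
Compilers at day 4 is achievable: Chem in day 3; Compilers in day 4; Robotics in day 1; Econ in day 3; Databases in day 2.

day 4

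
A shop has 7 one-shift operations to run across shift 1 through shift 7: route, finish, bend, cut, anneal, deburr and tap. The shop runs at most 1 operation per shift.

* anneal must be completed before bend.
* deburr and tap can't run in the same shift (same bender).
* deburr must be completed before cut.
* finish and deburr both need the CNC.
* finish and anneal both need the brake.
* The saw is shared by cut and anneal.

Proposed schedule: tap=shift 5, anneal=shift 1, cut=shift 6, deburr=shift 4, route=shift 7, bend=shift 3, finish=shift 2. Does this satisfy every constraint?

deburr and tap can't run in the same shift (same bender) — holds.
deburr must be completed before cut — holds.
anneal must be completed before bend — holds.
The shop runs at most 1 operation per shift — holds.
The saw is shared by cut and anneal — holds.
finish and anneal both need the brake — holds.
finish and deburr both need the CNC — holds.

Valid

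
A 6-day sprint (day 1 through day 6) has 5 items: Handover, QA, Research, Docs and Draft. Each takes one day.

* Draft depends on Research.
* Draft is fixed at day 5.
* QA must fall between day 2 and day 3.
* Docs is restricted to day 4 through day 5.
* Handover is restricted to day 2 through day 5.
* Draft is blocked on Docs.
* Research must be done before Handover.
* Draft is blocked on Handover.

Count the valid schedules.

Splitting on Handover: it can be day 2 (2), day 3 (4), day 4 (6). Listing each branch's schedules as (QA, Research, Docs, Draft) by day number:
Handover=day 2: (2,1,4,5) (3,1,4,5) — 2.
Handover=day 3: (2,1,4,5) (2,2,4,5) (3,1,4,5) (3,2,4,5) — 4.
Handover=day 4: (2,1,4,5) (2,2,4,5) (2,3,4,5) (3,1,4,5) (3,2,4,5) (3,3,4,5) — 6.
Summing: 2 + 4 + 6 = 12.

12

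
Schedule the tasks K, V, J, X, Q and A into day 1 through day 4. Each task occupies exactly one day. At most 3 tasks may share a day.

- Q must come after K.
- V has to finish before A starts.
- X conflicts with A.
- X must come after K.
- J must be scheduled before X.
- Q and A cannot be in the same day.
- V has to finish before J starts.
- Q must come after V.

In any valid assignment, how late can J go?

day 3

Precedence pushes J to at least day 2; downstream work caps J at day 3.
J at day 3 is achievable: A in day 3; X in day 4; K in day 1; Q in day 2; J in day 3; V in day 1.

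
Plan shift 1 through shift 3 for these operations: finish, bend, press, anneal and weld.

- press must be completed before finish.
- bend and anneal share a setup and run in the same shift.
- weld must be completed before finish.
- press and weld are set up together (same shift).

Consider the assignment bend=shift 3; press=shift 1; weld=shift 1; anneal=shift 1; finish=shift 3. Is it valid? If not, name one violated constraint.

press must be completed before finish — holds.
weld must be completed before finish — holds.
press and weld are set up together (same shift) — holds.
bend and anneal share a setup and run in the same shift — violated.

Invalid. bend and anneal share a setup and run in the same shift.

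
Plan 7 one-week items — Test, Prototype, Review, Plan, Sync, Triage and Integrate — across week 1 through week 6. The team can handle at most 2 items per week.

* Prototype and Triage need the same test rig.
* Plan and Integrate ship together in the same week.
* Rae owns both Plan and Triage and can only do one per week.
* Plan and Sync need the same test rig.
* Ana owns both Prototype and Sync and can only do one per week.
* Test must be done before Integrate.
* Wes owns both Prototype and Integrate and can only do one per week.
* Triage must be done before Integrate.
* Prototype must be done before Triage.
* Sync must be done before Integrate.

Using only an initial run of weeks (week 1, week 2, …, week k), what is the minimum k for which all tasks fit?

4 weeks

The precedence chain requires at least 3 distinct weeks.
With at most 2 per week and 7 tasks, at least 4 weeks are needed.
4 works (last occupied week: week 4): for example Integrate -> week 3, Plan -> week 3, Review -> week 4, Test -> week 1, Triage -> week 2, Sync -> week 2, Prototype -> week 1.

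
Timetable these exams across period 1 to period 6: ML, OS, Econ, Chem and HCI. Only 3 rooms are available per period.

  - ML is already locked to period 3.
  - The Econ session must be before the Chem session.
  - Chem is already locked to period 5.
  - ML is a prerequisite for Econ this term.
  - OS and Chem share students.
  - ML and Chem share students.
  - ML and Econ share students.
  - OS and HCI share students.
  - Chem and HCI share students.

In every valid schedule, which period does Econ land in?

ML is fixed at period 3 and must come before Econ, so Econ is at least period 4.
Chem is fixed at period 5 and must come after Econ, so Econ is at most period 4.
So Econ must be period 4.

period 4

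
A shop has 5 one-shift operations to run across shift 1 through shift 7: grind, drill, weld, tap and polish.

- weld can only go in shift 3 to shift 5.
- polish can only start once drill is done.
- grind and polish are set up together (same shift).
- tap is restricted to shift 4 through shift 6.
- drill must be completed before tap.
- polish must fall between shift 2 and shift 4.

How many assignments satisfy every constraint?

Splitting on grind: it can be shift 2 (9), shift 3 (18), shift 4 (27). Listing each branch's schedules as (drill, weld, tap, polish) by shift number:
grind=shift 2: (1,3,4,2) (1,3,5,2) (1,3,6,2) (1,4,4,2) (1,4,5,2) (1,4,6,2) (1,5,4,2) (1,5,5,2) (1,5,6,2) — 9.
grind=shift 3: (1,3,4,3) (1,3,5,3) (1,3,6,3) (1,4,4,3) (1,4,5,3) (1,4,6,3) (1,5,4,3) (1,5,5,3) (1,5,6,3) (2,3,4,3) (2,3,5,3) (2,3,6,3) (2,4,4,3) (2,4,5,3) (2,4,6,3) (2,5,4,3) (2,5,5,3) (2,5,6,3) — 18.
grind=shift 4: (1,3,4,4) (1,3,5,4) (1,3,6,4) (1,4,4,4) (1,4,5,4) (1,4,6,4) (1,5,4,4) (1,5,5,4) (1,5,6,4) (2,3,4,4) (2,3,5,4) (2,3,6,4) (2,4,4,4) (2,4,5,4) (2,4,6,4) (2,5,4,4) (2,5,5,4) (2,5,6,4) (3,3,4,4) (3,3,5,4) (3,3,6,4) (3,4,4,4) (3,4,5,4) (3,4,6,4) (3,5,4,4) (3,5,5,4) (3,5,6,4) — 27.
Summing: 9 + 18 + 27 = 54.

54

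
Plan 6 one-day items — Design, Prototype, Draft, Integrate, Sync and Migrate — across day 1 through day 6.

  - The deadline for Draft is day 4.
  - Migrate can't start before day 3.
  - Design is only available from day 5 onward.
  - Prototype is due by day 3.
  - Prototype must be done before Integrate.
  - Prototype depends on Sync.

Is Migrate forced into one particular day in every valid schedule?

No

Migrate can be day 3 (e.g. Design in day 5; Draft in day 1; Migrate in day 3; Prototype in day 2; Integrate in day 3; Sync in day 1) or day 4 (e.g. Integrate=day 3, Draft=day 1, Prototype=day 2, Design=day 5, Migrate=day 4, Sync=day 1).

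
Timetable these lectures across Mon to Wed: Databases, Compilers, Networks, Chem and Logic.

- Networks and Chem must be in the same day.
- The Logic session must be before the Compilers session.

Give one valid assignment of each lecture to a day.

Chem=Mon, Logic=Mon, Compilers=Tue, Databases=Mon, Networks=Mon

Checking: Logic(Mon) before Compilers(Tue); Networks = Chem = Mon.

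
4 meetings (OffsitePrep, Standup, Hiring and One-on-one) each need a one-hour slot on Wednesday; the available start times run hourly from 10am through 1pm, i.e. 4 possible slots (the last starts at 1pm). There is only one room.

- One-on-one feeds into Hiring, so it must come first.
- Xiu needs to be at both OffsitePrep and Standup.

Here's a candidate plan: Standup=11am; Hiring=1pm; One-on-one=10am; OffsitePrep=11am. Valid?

Xiu needs to be at both OffsitePrep and Standup — violated.
There is only one room — violated.
One-on-one feeds into Hiring, so it must come first — holds.

Invalid. Xiu needs to be at both OffsitePrep and Standup.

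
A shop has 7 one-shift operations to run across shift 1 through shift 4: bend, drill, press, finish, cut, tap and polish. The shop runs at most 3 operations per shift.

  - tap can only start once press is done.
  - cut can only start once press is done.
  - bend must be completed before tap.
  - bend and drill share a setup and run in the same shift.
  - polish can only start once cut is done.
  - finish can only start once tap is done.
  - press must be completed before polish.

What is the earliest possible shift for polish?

Precedence pushes polish to at least shift 3.
polish at shift 3 is achievable: bend in shift 1, finish in shift 3, drill in shift 1, tap in shift 2, press in shift 1, cut in shift 2, polish in shift 3.

shift 3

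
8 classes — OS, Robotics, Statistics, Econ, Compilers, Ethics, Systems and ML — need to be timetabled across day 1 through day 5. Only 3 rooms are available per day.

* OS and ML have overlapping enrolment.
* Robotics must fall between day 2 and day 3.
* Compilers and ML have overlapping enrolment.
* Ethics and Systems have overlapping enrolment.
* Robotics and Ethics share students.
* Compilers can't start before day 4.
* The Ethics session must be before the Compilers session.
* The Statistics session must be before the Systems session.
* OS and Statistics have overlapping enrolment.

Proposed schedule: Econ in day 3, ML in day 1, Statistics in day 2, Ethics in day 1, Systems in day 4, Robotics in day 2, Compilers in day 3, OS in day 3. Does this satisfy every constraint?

Compilers and ML have overlapping enrolment — holds.
Robotics must fall between day 2 and day 3 — holds.
Robotics and Ethics share students — holds.
Ethics and Systems have overlapping enrolment — holds.
OS and ML have overlapping enrolment — holds.
The Statistics session must be before the Systems session — holds.
The Ethics session must be before the Compilers session — holds.
Compilers can't start before day 4 — violated.
OS and Statistics have overlapping enrolment — holds.
Only 3 rooms are available per day — holds.

Invalid. Compilers can't start before day 4.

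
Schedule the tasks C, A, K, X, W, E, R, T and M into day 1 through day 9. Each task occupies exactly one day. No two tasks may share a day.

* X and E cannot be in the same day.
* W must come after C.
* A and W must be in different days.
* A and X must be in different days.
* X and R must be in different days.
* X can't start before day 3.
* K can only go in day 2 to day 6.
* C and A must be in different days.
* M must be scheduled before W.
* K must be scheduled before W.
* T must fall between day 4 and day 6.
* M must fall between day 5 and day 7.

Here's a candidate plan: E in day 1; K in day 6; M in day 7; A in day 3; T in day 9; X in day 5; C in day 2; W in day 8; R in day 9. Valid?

A and W must be in different days — holds.
M must fall between day 5 and day 7 — holds.
C and A must be in different days — holds.
K must be scheduled before W — holds.
K can only go in day 2 to day 6 — holds.
No two tasks may share a day — violated.
W must come after C — holds.
X can't start before day 3 — holds.
X and E cannot be in the same day — holds.
M must be scheduled before W — holds.
X and R must be in different days — holds.
T must fall between day 4 and day 6 — violated.
A and X must be in different days — holds.

No. T must fall between day 4 and day 6 is not satisfied.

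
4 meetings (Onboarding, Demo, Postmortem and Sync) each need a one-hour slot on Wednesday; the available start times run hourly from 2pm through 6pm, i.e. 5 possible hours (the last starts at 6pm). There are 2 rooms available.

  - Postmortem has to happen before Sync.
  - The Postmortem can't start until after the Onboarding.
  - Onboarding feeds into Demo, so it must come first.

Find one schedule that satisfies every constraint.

Sync in 4pm; Postmortem in 3pm; Demo in 3pm; Onboarding in 2pm

Checking: Postmortem(3pm) before Sync(4pm); Onboarding(2pm) before Postmortem(3pm); Onboarding(2pm) before Demo(3pm); max 2 per hour (cap 2).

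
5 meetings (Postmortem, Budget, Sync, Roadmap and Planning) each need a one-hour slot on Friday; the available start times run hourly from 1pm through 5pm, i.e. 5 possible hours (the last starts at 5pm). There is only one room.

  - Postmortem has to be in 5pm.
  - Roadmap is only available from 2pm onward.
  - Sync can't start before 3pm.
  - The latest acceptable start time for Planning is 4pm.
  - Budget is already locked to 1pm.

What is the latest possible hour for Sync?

4pm

Sync is available from 3pm.
Sync at 4pm is achievable: Budget in 1pm; Planning in 3pm; Postmortem in 5pm; Sync in 4pm; Roadmap in 2pm.
Nothing later works — the capacity limit rule out every hour after 4pm.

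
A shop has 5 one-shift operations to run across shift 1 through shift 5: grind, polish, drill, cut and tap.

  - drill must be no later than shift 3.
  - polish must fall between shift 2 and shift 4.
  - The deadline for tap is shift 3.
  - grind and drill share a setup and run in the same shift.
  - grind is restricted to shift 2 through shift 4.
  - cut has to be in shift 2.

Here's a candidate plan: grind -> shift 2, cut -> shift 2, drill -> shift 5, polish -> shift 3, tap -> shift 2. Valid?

drill must be no later than shift 3 — violated.
polish must fall between shift 2 and shift 4 — holds.
grind and drill share a setup and run in the same shift — violated.
cut has to be in shift 2 — holds.
The deadline for tap is shift 3 — holds.
grind is restricted to shift 2 through shift 4 — holds.

Invalid. drill must be no later than shift 3.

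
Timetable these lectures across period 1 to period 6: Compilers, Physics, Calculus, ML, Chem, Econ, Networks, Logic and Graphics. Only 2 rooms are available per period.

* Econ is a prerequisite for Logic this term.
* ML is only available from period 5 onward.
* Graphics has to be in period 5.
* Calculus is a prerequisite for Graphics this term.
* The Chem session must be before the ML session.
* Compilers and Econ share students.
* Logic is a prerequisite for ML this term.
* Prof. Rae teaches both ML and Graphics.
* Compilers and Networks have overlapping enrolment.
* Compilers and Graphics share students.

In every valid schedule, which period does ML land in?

ML's window is period 5–period 6.
Graphics is fixed at period 5, and ML can't share a period with Graphics.
So ML must be period 6.

period 6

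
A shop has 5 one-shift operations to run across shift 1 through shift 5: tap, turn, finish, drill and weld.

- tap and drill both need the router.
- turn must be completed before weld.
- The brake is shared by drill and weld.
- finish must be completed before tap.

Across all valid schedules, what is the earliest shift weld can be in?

shift 2

Precedence pushes weld to at least shift 2.
weld at shift 2 is achievable: finish in shift 1; tap in shift 2; turn in shift 1; drill in shift 1; weld in shift 2.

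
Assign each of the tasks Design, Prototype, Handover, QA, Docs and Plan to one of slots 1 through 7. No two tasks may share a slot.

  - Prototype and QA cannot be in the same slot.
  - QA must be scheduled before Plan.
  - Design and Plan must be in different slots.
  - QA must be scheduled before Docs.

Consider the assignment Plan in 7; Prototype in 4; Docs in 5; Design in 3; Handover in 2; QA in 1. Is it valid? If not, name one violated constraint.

QA must be scheduled before Docs — holds.
Design and Plan must be in different slots — holds.
Prototype and QA cannot be in the same slot — holds.
QA must be scheduled before Plan — holds.
No two tasks may share a slot — holds.

Yes, all constraints hold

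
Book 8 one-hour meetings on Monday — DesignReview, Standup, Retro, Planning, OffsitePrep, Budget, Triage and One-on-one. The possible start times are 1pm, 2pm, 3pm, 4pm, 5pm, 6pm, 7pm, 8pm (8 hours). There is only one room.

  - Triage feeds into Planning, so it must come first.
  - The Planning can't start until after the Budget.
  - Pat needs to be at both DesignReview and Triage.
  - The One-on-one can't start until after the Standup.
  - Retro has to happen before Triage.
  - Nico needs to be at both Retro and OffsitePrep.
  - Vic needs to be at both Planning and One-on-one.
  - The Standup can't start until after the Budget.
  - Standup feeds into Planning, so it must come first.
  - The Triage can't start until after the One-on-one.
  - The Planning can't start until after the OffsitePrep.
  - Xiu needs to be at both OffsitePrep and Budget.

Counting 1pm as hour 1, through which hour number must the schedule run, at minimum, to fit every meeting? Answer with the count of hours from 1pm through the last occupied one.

8 hours

The precedence chain requires at least 5 distinct hours.
With at most 1 per hour and 8 meetings, at least 8 hours are needed.
8 works (last occupied hour: 8pm): for example One-on-one in 3pm; Standup in 2pm; DesignReview in 8pm; Budget in 1pm; OffsitePrep in 6pm; Planning in 7pm; Triage in 5pm; Retro in 4pm.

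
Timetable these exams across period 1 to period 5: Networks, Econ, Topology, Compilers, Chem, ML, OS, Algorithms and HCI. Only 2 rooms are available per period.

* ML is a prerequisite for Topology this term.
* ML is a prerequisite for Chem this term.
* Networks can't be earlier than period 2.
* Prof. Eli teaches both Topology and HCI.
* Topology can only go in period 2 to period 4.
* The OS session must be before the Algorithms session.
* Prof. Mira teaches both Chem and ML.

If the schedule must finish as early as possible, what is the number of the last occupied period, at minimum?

The precedence chain requires at least 2 distinct periods.
With at most 2 per period and 9 exams, at least 5 periods are needed.
5 works (last occupied period: period 5): for example HCI -> period 5; Chem -> period 3; Compilers -> period 4; Algorithms -> period 3; ML -> period 1; Topology -> period 2; Networks -> period 2; Econ -> period 4; OS -> period 1.

period 5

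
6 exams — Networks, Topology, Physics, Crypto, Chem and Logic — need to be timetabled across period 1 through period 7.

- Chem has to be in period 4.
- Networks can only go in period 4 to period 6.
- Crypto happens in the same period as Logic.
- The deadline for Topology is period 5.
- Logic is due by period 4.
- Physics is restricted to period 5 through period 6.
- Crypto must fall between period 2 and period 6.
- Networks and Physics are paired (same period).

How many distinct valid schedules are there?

Splitting on Networks: it can be period 5 (15), period 6 (15). Listing each branch's schedules as (Topology, Physics, Crypto, Chem, Logic) by period number:
Networks=period 5: (1,5,2,4,2) (1,5,3,4,3) (1,5,4,4,4) (2,5,2,4,2) (2,5,3,4,3) (2,5,4,4,4) (3,5,2,4,2) (3,5,3,4,3) (3,5,4,4,4) (4,5,2,4,2) (4,5,3,4,3) (4,5,4,4,4) (5,5,2,4,2) (5,5,3,4,3) (5,5,4,4,4) — 15.
Networks=period 6: (1,6,2,4,2) (1,6,3,4,3) (1,6,4,4,4) (2,6,2,4,2) (2,6,3,4,3) (2,6,4,4,4) (3,6,2,4,2) (3,6,3,4,3) (3,6,4,4,4) (4,6,2,4,2) (4,6,3,4,3) (4,6,4,4,4) (5,6,2,4,2) (5,6,3,4,3) (5,6,4,4,4) — 15.
Summing: 15 + 15 = 30.

30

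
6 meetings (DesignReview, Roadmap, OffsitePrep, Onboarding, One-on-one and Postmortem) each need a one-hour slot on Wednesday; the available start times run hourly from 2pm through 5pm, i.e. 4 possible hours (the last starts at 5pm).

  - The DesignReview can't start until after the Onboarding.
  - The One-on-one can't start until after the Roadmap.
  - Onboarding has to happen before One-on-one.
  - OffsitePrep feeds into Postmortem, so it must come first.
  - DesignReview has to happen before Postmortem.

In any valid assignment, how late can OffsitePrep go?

4pm

Downstream work caps OffsitePrep at 4pm.
OffsitePrep at 4pm is achievable: DesignReview -> 3pm, One-on-one -> 3pm, OffsitePrep -> 4pm, Onboarding -> 2pm, Postmortem -> 5pm, Roadmap -> 2pm.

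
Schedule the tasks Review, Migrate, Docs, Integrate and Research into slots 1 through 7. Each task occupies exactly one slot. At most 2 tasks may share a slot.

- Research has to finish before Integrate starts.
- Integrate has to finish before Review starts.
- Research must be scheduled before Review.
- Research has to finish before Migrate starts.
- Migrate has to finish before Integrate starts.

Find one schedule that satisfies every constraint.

Integrate=3, Research=1, Review=4, Migrate=2, Docs=1

Checking: Integrate(3) before Review(4); Research(1) before Review(4); Migrate(2) before Integrate(3); Research(1) before Integrate(3); Research(1) before Migrate(2); max 2 per slot (cap 2).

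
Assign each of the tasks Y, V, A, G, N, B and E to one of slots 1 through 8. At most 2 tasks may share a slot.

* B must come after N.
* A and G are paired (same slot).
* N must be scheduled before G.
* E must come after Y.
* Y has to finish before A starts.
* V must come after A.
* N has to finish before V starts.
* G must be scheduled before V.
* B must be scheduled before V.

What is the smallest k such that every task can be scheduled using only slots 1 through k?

4

The precedence chain requires at least 3 distinct slots.
With at most 2 per slot and 7 tasks, at least 4 slots are needed.
4 works (last occupied slot: 4): for example V=4, G=2, N=1, E=3, B=3, A=2, Y=1.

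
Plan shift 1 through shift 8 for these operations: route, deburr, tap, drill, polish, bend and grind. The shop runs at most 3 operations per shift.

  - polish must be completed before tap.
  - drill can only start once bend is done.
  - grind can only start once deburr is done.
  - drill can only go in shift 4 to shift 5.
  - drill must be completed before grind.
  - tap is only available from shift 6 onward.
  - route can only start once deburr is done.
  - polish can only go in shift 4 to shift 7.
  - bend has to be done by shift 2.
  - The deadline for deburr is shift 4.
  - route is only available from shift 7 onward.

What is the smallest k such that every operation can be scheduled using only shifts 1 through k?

7 shifts

The precedence chain requires at least 3 distinct shifts.
With at most 3 per shift and 7 operations, at least 3 shifts are needed.
route can't be placed before shift 7, so the schedule must run through at least shift 7.
7 works (last occupied shift: shift 7): for example route=shift 7; drill=shift 4; bend=shift 1; tap=shift 6; deburr=shift 1; polish=shift 4; grind=shift 5.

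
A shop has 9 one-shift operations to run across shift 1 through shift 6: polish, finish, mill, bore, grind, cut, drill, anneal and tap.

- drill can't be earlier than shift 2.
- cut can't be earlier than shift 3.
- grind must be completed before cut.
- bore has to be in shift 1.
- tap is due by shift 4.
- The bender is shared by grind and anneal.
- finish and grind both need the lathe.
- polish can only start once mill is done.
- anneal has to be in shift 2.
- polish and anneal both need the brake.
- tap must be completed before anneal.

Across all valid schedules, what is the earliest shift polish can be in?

Precedence pushes polish to at least shift 2.
polish at shift 3 is achievable: cut -> shift 3; mill -> shift 1; finish -> shift 2; drill -> shift 2; tap -> shift 1; bore -> shift 1; polish -> shift 3; grind -> shift 1; anneal -> shift 2.
Nothing earlier works — the conflict constraints rule out every shift before shift 3.

shift 3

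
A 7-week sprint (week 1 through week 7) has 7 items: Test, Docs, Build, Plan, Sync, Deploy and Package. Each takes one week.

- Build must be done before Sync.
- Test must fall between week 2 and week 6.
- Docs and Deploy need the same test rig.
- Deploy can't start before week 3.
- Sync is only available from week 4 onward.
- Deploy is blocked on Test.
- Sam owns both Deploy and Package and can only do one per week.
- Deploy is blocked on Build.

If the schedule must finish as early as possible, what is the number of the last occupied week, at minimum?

4

The precedence chain requires at least 2 distinct weeks.
Sync can't be placed before week 4, so the schedule must run through at least week 4.
4 works (last occupied week: week 4): for example Docs in week 1; Package in week 1; Sync in week 4; Deploy in week 3; Test in week 2; Plan in week 1; Build in week 1.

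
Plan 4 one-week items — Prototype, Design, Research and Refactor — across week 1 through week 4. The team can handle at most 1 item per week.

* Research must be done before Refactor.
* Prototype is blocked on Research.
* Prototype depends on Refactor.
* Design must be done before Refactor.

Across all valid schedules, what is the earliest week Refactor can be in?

week 3

Precedence pushes Refactor to at least week 2; downstream work caps Refactor at week 3.
Refactor at week 3 is achievable: Design=week 2, Research=week 1, Refactor=week 3, Prototype=week 4.
Nothing earlier works — the capacity limit rule out every week before week 3.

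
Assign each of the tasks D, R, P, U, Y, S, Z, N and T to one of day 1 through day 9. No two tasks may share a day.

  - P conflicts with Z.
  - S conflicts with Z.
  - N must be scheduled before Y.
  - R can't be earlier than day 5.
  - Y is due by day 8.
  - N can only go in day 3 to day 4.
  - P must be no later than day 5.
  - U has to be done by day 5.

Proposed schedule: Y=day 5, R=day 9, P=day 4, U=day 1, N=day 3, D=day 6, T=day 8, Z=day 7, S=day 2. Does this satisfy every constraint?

Yes, all constraints hold

R can't be earlier than day 5 — holds.
No two tasks may share a day — holds.
N must be scheduled before Y — holds.
N can only go in day 3 to day 4 — holds.
Y is due by day 8 — holds.
P must be no later than day 5 — holds.
U has to be done by day 5 — holds.
S conflicts with Z — holds.
P conflicts with Z — holds.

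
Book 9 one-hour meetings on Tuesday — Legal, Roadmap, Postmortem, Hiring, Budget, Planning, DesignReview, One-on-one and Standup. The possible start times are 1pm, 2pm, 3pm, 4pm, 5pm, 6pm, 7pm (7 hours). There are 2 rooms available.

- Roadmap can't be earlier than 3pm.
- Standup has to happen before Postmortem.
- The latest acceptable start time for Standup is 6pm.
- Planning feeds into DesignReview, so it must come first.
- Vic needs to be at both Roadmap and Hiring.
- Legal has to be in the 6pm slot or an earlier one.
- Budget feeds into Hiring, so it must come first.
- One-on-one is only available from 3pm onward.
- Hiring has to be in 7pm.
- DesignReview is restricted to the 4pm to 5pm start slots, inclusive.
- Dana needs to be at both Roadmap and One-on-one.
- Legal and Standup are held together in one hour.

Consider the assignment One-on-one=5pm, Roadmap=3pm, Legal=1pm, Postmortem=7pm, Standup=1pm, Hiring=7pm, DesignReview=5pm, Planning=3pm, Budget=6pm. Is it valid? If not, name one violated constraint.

Legal and Standup are held together in one hour — holds.
Dana needs to be at both Roadmap and One-on-one — holds.
Roadmap can't be earlier than 3pm — holds.
Budget feeds into Hiring, so it must come first — holds.
One-on-one is only available from 3pm onward — holds.
The latest acceptable start time for Standup is 6pm — holds.
There are 2 rooms available — holds.
Legal has to be in the 6pm slot or an earlier one — holds.
Planning feeds into DesignReview, so it must come first — holds.
DesignReview is restricted to the 4pm to 5pm start slots, inclusive — holds.
Hiring has to be in 7pm — holds.
Standup has to happen before Postmortem — holds.
Vic needs to be at both Roadmap and Hiring — holds.

Yes, all constraints hold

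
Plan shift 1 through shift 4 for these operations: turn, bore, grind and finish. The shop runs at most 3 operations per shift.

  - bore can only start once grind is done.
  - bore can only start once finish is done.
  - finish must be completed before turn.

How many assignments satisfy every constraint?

Splitting on turn: it can be shift 2 (6), shift 3 (11), shift 4 (14). Listing each branch's schedules as (bore, grind, finish) by shift number:
turn=shift 2: (2,1,1) (3,1,1) (3,2,1) (4,1,1) (4,2,1) (4,3,1) — 6.
turn=shift 3: (2,1,1) (3,1,1) (3,1,2) (3,2,1) (3,2,2) (4,1,1) (4,1,2) (4,2,1) (4,2,2) (4,3,1) (4,3,2) — 11.
turn=shift 4: (2,1,1) (3,1,1) (3,1,2) (3,2,1) (3,2,2) (4,1,1) (4,1,2) (4,1,3) (4,2,1) (4,2,2) (4,2,3) (4,3,1) (4,3,2) (4,3,3) — 14.
Summing: 6 + 11 + 14 = 31.

31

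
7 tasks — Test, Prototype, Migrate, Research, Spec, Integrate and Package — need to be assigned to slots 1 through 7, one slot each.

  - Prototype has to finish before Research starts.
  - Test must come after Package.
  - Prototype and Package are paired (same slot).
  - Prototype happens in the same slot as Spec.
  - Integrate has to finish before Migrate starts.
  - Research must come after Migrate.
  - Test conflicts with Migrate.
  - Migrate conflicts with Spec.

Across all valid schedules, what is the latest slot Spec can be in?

6

Spec must be in the same slot as Prototype, which can't be after 6, so Spec is at most 6.
Spec at 6 is achievable: Spec=6; Research=7; Migrate=2; Package=6; Integrate=1; Prototype=6; Test=7.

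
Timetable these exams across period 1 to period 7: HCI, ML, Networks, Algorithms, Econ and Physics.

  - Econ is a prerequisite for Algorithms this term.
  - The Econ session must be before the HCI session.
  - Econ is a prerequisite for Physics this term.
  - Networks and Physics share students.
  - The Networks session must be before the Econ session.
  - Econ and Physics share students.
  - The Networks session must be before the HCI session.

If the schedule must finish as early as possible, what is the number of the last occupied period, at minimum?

The precedence chain requires at least 3 distinct periods.
3 works (last occupied period: period 3): for example Algorithms -> period 3; HCI -> period 3; Econ -> period 2; ML -> period 1; Physics -> period 3; Networks -> period 1.

period 3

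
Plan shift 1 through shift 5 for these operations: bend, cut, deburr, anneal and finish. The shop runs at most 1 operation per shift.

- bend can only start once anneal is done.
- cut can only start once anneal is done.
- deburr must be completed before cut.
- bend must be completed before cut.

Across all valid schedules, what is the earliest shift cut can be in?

shift 4

Precedence pushes cut to at least shift 3.
cut at shift 4 is achievable: deburr -> shift 3; anneal -> shift 1; cut -> shift 4; finish -> shift 5; bend -> shift 2.
Nothing earlier works — the capacity limit rule out every shift before shift 4.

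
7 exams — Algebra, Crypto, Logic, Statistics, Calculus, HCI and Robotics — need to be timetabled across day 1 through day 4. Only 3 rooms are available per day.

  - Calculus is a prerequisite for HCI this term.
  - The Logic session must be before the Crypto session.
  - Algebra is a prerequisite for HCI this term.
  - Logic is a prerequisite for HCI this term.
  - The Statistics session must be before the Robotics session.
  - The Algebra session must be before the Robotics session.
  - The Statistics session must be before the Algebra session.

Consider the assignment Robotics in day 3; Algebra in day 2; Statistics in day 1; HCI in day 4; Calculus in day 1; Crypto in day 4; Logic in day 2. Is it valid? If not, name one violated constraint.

Calculus is a prerequisite for HCI this term — holds.
The Statistics session must be before the Robotics session — holds.
The Statistics session must be before the Algebra session — holds.
The Logic session must be before the Crypto session — holds.
Only 3 rooms are available per day — holds.
The Algebra session must be before the Robotics session — holds.
Algebra is a prerequisite for HCI this term — holds.
Logic is a prerequisite for HCI this term — holds.

Yes, all constraints hold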